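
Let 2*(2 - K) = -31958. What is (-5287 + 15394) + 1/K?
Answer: 161519968/15981 ≈ 10107.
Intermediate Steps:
K = 15981 (K = 2 - 1/2*(-31958) = 2 + 15979 = 15981)
(-5287 + 15394) + 1/K = (-5287 + 15394) + 1/15981 = 10107 + 1/15981 = 161519968/15981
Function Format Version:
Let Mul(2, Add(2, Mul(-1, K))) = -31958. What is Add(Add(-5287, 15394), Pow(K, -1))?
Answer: Rational(161519968, 15981) ≈ 10107.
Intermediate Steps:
K = 15981 (K = Add(2, Mul(Rational(-1, 2), -31958)) = Add(2, 15979) = 15981)
Add(Add(-5287, 15394), Pow(K, -1)) = Add(Add(-5287, 15394), Pow(15981, -1)) = Add(10107, Rational(1, 15981)) = Rational(161519968, 15981)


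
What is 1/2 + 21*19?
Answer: 799/2 ≈ 399.50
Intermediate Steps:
1/2 + 21*19 = ½ + 399 = 799/2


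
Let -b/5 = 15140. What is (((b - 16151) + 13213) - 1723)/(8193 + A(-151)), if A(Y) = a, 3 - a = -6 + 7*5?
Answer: -80361/8167 ≈ -9.8397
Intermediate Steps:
b = -75700 (b = -5*15140 = -75700)
a = -26 (a = 3 - (-6 + 7*5) = 3 - (-6 + 35) = 3 - 1*29 = 3 - 29 = -26)
A(Y) = -26
(((b - 16151) + 13213) - 1723)/(8193 + A(-151)) = (((-75700 - 16151) + 13213) - 1723)/(8193 - 26) = ((-91851 + 13213) - 1723)/8167 = (-78638 - 1723)*(1/8167) = -80361*1/8167 = -80361/8167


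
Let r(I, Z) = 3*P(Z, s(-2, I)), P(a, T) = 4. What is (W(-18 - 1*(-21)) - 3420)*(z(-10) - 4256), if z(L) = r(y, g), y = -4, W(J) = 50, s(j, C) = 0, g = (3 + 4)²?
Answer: 14302280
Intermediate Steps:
g = 49 (g = 7² = 49)
r(I, Z) = 12 (r(I, Z) = 3*4 = 12)
z(L) = 12
(W(-18 - 1*(-21)) - 3420)*(z(-10) - 4256) = (50 - 3420)*(12 - 4256) = -3370*(-4244) = 14302280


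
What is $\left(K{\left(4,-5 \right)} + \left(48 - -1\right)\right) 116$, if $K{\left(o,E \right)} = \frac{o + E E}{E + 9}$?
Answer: $6525$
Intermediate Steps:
$K{\left(o,E \right)} = \frac{o + E^{2}}{9 + E}$
$\left(K{\left(4,-5 \right)} + \left(48 - -1\right)\right) 116 = \left(\frac{4 + \left(-5\right)^{2}}{9 - 5} + \left(48 - -1\right)\right) 116 = \left(\frac{4 + 25}{4} + \left(48 + 1\right)\right) 116 = \left(\frac{1}{4} \cdot 29 + 49\right) 116 = \left(\frac{29}{4} + 49\right) 116 = \frac{225}{4} \cdot 116 = 6525$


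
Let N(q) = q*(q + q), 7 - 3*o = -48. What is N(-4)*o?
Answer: 1760/3 ≈ 586.67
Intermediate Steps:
o = 55/3 (o = 7/3 - ⅓*(-48) = 7/3 + 16 = 55/3 ≈ 18.333)
N(q) = 2*q² (N(q) = q*(2*q) = 2*q²)
N(-4)*o = (2*(-4)²)*(55/3) = (2*16)*(55/3) = 32*(55/3) = 1760/3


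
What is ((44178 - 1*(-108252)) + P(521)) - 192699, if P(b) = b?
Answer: -39748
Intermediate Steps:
((44178 - 1*(-108252)) + P(521)) - 192699 = ((44178 - 1*(-108252)) + 521) - 192699 = ((44178 + 108252) + 521) - 192699 = (152430 + 521) - 192699 = 152951 - 192699 = -39748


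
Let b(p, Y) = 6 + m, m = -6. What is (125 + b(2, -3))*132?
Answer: 16500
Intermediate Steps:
b(p, Y) = 0 (b(p, Y) = 6 - 6 = 0)
(125 + b(2, -3))*132 = (125 + 0)*132 = 125*132 = 16500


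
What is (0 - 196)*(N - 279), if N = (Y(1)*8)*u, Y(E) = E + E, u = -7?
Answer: 76636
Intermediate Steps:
Y(E) = 2*E
N = -112 (N = ((2*1)*8)*(-7) = (2*8)*(-7) = 16*(-7) = -112)
(0 - 196)*(N - 279) = (0 - 196)*(-112 - 279) = -196*(-391) = 76636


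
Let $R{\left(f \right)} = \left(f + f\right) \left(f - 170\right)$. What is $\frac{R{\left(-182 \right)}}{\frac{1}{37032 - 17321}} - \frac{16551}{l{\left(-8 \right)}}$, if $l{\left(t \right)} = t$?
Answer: $\frac{20204264615}{8} \approx 2.5255 \cdot 10^{9}$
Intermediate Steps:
$R{\left(f \right)} = 2 f \left(-170 + f\right)$
$\frac{R{\left(-182 \right)}}{\frac{1}{37032 - 17321}} - \frac{16551}{l{\left(-8 \right)}} = \frac{2 \left(-182\right) \left(-170 - 182\right)}{\frac{1}{37032 - 17321}} - \frac{16551}{-8} = \frac{2 \left(-182\right) \left(-352\right)}{\frac{1}{19711}} - - \frac{16551}{8} = 128128 \frac{1}{\frac{1}{19711}} + \frac{16551}{8} = 128128 \cdot 19711 + \frac{16551}{8} = 2525531008 + \frac{16551}{8} = \frac{20204264615}{8}$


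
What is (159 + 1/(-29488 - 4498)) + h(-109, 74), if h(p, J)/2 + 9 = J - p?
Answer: 17230901/33986 ≈ 507.00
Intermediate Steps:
h(p, J) = -18 - 2*p + 2*J (h(p, J) = -18 + 2*(J - p) = -18 + (-2*p + 2*J) = -18 - 2*p + 2*J)
(159 + 1/(-29488 - 4498)) + h(-109, 74) = (159 + 1/(-29488 - 4498)) + (-18 - 2*(-109) + 2*74) = (159 + 1/(-33986)) + (-18 + 218 + 148) = (159 - 1/33986) + 348 = 5403773/33986 + 348 = 17230901/33986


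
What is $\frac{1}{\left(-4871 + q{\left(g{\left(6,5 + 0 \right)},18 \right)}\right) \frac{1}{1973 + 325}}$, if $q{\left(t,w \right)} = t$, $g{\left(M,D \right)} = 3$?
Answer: $- \frac{1149}{2434} \approx -0.47206$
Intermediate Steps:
$\frac{1}{\left(-4871 + q{\left(g{\left(6,5 + 0 \right)},18 \right)}\right) \frac{1}{1973 + 325}} = \frac{1}{\left(-4871 + 3\right) \frac{1}{1973 + 325}} = \frac{1}{\left(-4868\right) \frac{1}{2298}} = \frac{1}{- \frac{2434}{1149}} = - \frac{1149}{2434}$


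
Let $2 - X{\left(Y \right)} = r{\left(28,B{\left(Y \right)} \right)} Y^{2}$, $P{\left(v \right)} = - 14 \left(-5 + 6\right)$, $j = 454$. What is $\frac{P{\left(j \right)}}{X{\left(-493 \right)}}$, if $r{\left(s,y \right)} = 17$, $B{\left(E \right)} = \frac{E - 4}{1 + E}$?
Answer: $\frac{14}{4131831} \approx 3.3883 \cdot 10^{-6}$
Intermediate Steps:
$P{\left(v \right)} = -14$ ($P{\left(v \right)} = \left(-14\right) 1 = -14$)
$B{\left(E \right)} = \frac{-4 + E}{1 + E}$
$X{\left(Y \right)} = 2 - 17 Y^{2}$
$\frac{P{\left(j \right)}}{X{\left(-493 \right)}} = - \frac{14}{2 - 17 \left(-493\right)^{2}} = - \frac{14}{2 - 4131833} = - \frac{14}{-4131831} = \left(-14\right) \left(- \frac{1}{4131831}\right) = \frac{14}{4131831}$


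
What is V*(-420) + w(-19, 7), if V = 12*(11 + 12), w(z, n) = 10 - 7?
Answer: -115917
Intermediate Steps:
w(z, n) = 3
V = 276 (V = 12*23 = 276)
V*(-420) + w(-19, 7) = 276*(-420) + 3 = -115920 + 3 = -115917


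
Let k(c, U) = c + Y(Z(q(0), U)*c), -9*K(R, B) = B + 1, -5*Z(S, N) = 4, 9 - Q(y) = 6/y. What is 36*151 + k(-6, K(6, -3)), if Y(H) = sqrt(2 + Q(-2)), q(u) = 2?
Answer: 5430 + sqrt(14) ≈ 5433.7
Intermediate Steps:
Q(y) = 9 - 6/y
Z(S, N) = -4/5 (Z(S, N) = -1/5*4 = -4/5)
Y(H) = sqrt(14) (Y(H) = sqrt(2 + (9 - 6/(-2))) = sqrt(2 + (9 - 6*(-1/2))) = sqrt(2 + (9 + 3)) = sqrt(2 + 12) = sqrt(14))
K(R, B) = -1/9 - B/9 (K(R, B) = -(B + 1)/9 = -(1 + B)/9 = -1/9 - B/9)
k(c, U) = c + sqrt(14)
36*151 + k(-6, K(6, -3)) = 36*151 + (-6 + sqrt(14)) = 5436 + (-6 + sqrt(14)) = 5430 + sqrt(14)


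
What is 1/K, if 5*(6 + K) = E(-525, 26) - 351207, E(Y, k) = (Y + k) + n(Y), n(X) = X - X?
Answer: -5/351736 ≈ -1.4215e-5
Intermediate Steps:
n(X) = 0
E(Y, k) = Y + k (E(Y, k) = (Y + k) + 0 = Y + k)
K = -351736/5 (K = -6 + ((-525 + 26) - 351207)/5 = -6 + (-499 - 351207)/5 = -6 + (⅕)*(-351706) = -6 - 351706/5 = -351736/5 ≈ -70347.)
1/K = 1/(-351736/5) = -5/351736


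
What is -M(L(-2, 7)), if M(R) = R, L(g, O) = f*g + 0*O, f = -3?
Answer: -6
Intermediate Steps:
L(g, O) = -3*g (L(g, O) = -3*g + 0*O = -3*g + 0 = -3*g)
-M(L(-2, 7)) = -(-3)*(-2) = -1*6 = -6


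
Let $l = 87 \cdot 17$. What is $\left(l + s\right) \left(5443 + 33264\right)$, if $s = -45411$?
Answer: $-1700475924$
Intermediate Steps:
$l = 1479$
$\left(l + s\right) \left(5443 + 33264\right) = \left(1479 - 45411\right) \left(5443 + 33264\right) = \left(-43932\right) 38707 = -1700475924$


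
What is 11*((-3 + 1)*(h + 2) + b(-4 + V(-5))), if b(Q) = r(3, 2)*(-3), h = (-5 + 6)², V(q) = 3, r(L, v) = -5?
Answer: 99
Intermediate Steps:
h = 1 (h = 1² = 1)
b(Q) = 15 (b(Q) = -5*(-3) = 15)
11*((-3 + 1)*(h + 2) + b(-4 + V(-5))) = 11*((-3 + 1)*(1 + 2) + 15) = 11*(-2*3 + 15) = 11*(-6 + 15) = 11*9 = 99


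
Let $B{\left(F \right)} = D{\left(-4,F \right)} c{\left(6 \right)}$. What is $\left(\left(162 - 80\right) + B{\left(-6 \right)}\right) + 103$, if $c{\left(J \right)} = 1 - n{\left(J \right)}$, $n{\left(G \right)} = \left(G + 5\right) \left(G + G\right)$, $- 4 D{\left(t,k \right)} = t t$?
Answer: $709$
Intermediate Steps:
$D{\left(t,k \right)} = - \frac{t^{2}}{4}$ ($D{\left(t,k \right)} = - \frac{t t}{4} = - \frac{t^{2}}{4}$)
$n{\left(G \right)} = 2 G \left(5 + G\right)$ ($n{\left(G \right)} = \left(5 + G\right) 2 G = 2 G \left(5 + G\right)$)
$c{\left(J \right)} = 1 - 2 J \left(5 + J\right)$
$B{\left(F \right)} = 524$ ($B{\left(F \right)} = - \frac{\left(-4\right)^{2}}{4} \left(1 - 12 \left(5 + 6\right)\right) = \left(- \frac{1}{4}\right) 16 \left(1 - 12 \cdot 11\right) = - 4 \left(1 - 132\right) = \left(-4\right) \left(-131\right) = 524$)
$\left(\left(162 - 80\right) + B{\left(-6 \right)}\right) + 103 = \left(\left(162 - 80\right) + 524\right) + 103 = \left(82 + 524\right) + 103 = 606 + 103 = 709$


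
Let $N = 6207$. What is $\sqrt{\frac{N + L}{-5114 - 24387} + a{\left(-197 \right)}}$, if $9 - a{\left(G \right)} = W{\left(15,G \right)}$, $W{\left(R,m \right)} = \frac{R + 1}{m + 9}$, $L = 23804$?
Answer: $\frac{\sqrt{15510483226270}}{1386547} \approx 2.8404$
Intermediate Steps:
$W{\left(R,m \right)} = \frac{1 + R}{9 + m}$
$a{\left(G \right)} = 9 - \frac{16}{9 + G}$ ($a{\left(G \right)} = 9 - \frac{1 + 15}{9 + G} = 9 - \frac{1}{9 + G} 16 = 9 - \frac{16}{9 + G}$)
$\sqrt{\frac{N + L}{-5114 - 24387} + a{\left(-197 \right)}} = \sqrt{\frac{6207 + 23804}{-5114 - 24387} + \frac{65 + 9 \left(-197\right)}{9 - 197}} = \sqrt{\frac{30011}{-29501} + \frac{65 - 1773}{-188}} = \sqrt{30011 \left(- \frac{1}{29501}\right) - - \frac{427}{47}} = \sqrt{- \frac{30011}{29501} + \frac{427}{47}} = \sqrt{\frac{11186410}{1386547}} = \frac{\sqrt{15510483226270}}{1386547}$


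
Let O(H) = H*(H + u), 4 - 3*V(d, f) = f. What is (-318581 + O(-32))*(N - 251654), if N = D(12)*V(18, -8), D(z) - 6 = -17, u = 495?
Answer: 83915358106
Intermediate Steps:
D(z) = -11 (D(z) = 6 - 17 = -11)
V(d, f) = 4/3 - f/3
N = -44 (N = -11*(4/3 - ⅓*(-8)) = -11*(4/3 + 8/3) = -11*4 = -44)
O(H) = H*(495 + H) (O(H) = H*(H + 495) = H*(495 + H))
(-318581 + O(-32))*(N - 251654) = (-318581 - 32*(495 - 32))*(-44 - 251654) = (-318581 - 32*463)*(-251698) = (-318581 - 14816)*(-251698) = -333397*(-251698) = 83915358106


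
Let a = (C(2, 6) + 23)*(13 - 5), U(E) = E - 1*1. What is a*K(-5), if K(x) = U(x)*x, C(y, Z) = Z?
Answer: 6960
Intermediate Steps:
U(E) = -1 + E (U(E) = E - 1 = -1 + E)
K(x) = x*(-1 + x) (K(x) = (-1 + x)*x = x*(-1 + x))
a = 232 (a = (6 + 23)*(13 - 5) = 29*8 = 232)
a*K(-5) = 232*(-5*(-1 - 5)) = 232*(-5*(-6)) = 232*30 = 6960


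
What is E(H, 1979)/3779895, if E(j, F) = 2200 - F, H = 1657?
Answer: 221/3779895 ≈ 5.8467e-5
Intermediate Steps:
E(H, 1979)/3779895 = (2200 - 1*1979)/3779895 = (2200 - 1979)*(1/3779895) = 221*(1/3779895) = 221/3779895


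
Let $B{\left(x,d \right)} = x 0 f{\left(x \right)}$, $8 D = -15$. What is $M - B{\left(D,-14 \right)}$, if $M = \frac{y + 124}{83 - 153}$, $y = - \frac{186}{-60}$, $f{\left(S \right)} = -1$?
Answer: $- \frac{1271}{700} \approx -1.8157$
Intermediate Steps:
$D = - \frac{15}{8}$ ($D = \frac{1}{8} \left(-15\right) = - \frac{15}{8} \approx -1.875$)
$y = \frac{31}{10}$ ($y = \left(-186\right) \left(- \frac{1}{60}\right) = \frac{31}{10} \approx 3.1$)
$B{\left(x,d \right)} = 0$ ($B{\left(x,d \right)} = x 0 \left(-1\right) = 0 \left(-1\right) = 0$)
$M = - \frac{1271}{700}$ ($M = \frac{\frac{31}{10} + 124}{83 - 153} = \frac{1271}{10 \left(-70\right)} = \frac{1271}{10} \left(- \frac{1}{70}\right) = - \frac{1271}{700} \approx -1.8157$)
$M - B{\left(D,-14 \right)} = - \frac{1271}{700} - 0 = - \frac{1271}{700} + 0 = - \frac{1271}{700}$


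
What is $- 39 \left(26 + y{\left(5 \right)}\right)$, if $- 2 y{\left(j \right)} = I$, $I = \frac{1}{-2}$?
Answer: $- \frac{4095}{4} \approx -1023.8$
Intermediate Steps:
$I = - \frac{1}{2} \approx -0.5$
$y{\left(j \right)} = \frac{1}{4}$ ($y{\left(j \right)} = \left(- \frac{1}{2}\right) \left(- \frac{1}{2}\right) = \frac{1}{4}$)
$- 39 \left(26 + y{\left(5 \right)}\right) = - 39 \left(26 + \frac{1}{4}\right) = \left(-39\right) \frac{105}{4} = - \frac{4095}{4}$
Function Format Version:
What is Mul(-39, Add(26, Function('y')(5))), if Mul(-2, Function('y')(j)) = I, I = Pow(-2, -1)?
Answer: Rational(-4095, 4) ≈ -1023.8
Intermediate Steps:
I = Rational(-1, 2) ≈ -0.50000
Function('y')(j) = Rational(1, 4) (Function('y')(j) = Mul(Rational(-1, 2), Rational(-1, 2)) = Rational(1, 4))
Mul(-39, Add(26, Function('y')(5))) = Mul(-39, Add(26, Rational(1, 4))) = Mul(-39, Rational(105, 4)) = Rational(-4095, 4)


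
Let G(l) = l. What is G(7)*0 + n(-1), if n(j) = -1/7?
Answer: -1/7 ≈ -0.14286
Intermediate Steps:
n(j) = -1/7 (n(j) = -1*1/7 = -1/7)
G(7)*0 + n(-1) = 7*0 - 1/7 = 0 - 1/7 = -1/7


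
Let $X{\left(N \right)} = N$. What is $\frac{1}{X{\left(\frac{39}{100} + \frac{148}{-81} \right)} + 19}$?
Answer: $\frac{8100}{142259} \approx 0.056938$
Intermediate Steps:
$\frac{1}{X{\left(\frac{39}{100} + \frac{148}{-81} \right)} + 19} = \frac{1}{\left(\frac{39}{100} + \frac{148}{-81}\right) + 19} = \frac{1}{\left(39 \cdot \frac{1}{100} + 148 \left(- \frac{1}{81}\right)\right) + 19} = \frac{1}{\left(\frac{39}{100} - \frac{148}{81}\right) + 19} = \frac{1}{- \frac{11641}{8100} + 19} = \frac{1}{\frac{142259}{8100}} = \frac{8100}{142259}$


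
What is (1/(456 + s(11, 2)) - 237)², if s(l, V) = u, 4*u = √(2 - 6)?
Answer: 38856980774871077/691799745025 + 788486964*I/691799745025 ≈ 56168.0 + 0.0011398*I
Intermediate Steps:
u = I/2 (u = √(2 - 6)/4 = √(-4)/4 = (2*I)/4 = I/2 ≈ 0.5*I)
s(l, V) = I/2
(1/(456 + s(11, 2)) - 237)² = (1/(456 + I/2) - 237)² = (4*(456 - I/2)/831745 - 237)² = (-237 + 4*(456 - I/2)/831745)²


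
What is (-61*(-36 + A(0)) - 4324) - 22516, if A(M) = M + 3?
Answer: -24827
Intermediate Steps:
A(M) = 3 + M
(-61*(-36 + A(0)) - 4324) - 22516 = (-61*(-36 + (3 + 0)) - 4324) - 22516 = (-61*(-36 + 3) - 4324) - 22516 = (-61*(-33) - 4324) - 22516 = (2013 - 4324) - 22516 = -2311 - 22516 = -24827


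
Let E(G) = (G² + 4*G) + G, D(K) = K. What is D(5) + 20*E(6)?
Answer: 1325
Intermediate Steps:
E(G) = G² + 5*G
D(5) + 20*E(6) = 5 + 20*(6*(5 + 6)) = 5 + 20*(6*11) = 5 + 20*66 = 5 + 1320 = 1325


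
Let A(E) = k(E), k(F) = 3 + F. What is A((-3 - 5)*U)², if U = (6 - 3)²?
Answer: 4761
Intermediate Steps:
U = 9 (U = 3² = 9)
A(E) = 3 + E
A((-3 - 5)*U)² = (3 + (-3 - 5)*9)² = (3 - 8*9)² = (3 - 72)² = (-69)² = 4761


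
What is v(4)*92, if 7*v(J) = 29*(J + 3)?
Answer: 2668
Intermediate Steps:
v(J) = 87/7 + 29*J/7 (v(J) = (29*(J + 3))/7 = (29*(3 + J))/7 = (87 + 29*J)/7 = 87/7 + 29*J/7)
v(4)*92 = (87/7 + (29/7)*4)*92 = (87/7 + 116/7)*92 = 29*92 = 2668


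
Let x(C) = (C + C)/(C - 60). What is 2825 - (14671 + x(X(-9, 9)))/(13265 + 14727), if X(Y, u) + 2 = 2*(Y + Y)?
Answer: 3874073683/1371608 ≈ 2824.5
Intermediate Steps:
X(Y, u) = -2 + 4*Y (X(Y, u) = -2 + 2*(Y + Y) = -2 + 2*(2*Y) = -2 + 4*Y)
x(C) = 2*C/(-60 + C) (x(C) = (2*C)/(-60 + C) = 2*C/(-60 + C))
2825 - (14671 + x(X(-9, 9)))/(13265 + 14727) = 2825 - (14671 + 2*(-2 + 4*(-9))/(-60 + (-2 + 4*(-9))))/(13265 + 14727) = 2825 - (14671 + 2*(-2 - 36)/(-60 + (-2 - 36)))/27992 = 2825 - (14671 + 2*(-38)/(-60 - 38))/27992 = 2825 - (14671 + 2*(-38)/(-98))/27992 = 2825 - (14671 + 2*(-38)*(-1/98))/27992 = 2825 - (14671 + 38/49)/27992 = 2825 - 718917/(49*27992) = 2825 - 1*718917/1371608 = 2825 - 718917/1371608 = 3874073683/1371608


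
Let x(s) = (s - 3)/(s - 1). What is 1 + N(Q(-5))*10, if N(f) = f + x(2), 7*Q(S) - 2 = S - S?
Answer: -43/7 ≈ -6.1429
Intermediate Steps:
Q(S) = 2/7 (Q(S) = 2/7 + (S - S)/7 = 2/7 + (1/7)*0 = 2/7 + 0 = 2/7)
x(s) = (-3 + s)/(-1 + s)
N(f) = -1 + f (N(f) = f + (-3 + 2)/(-1 + 2) = f - 1/1 = f + 1*(-1) = f - 1 = -1 + f)
1 + N(Q(-5))*10 = 1 + (-1 + 2/7)*10 = 1 - 5/7*10 = 1 - 50/7 = -43/7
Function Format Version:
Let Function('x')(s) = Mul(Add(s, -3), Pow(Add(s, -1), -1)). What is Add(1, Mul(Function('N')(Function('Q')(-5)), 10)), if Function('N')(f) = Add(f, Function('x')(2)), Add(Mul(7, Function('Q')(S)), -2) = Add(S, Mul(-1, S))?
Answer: Rational(-43, 7) ≈ -6.1429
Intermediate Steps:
Function('Q')(S) = Rational(2, 7) (Function('Q')(S) = Add(Rational(2, 7), Mul(Rational(1, 7), Add(S, Mul(-1, S)))) = Add(Rational(2, 7), Mul(Rational(1, 7), 0)) = Add(Rational(2, 7), 0) = Rational(2, 7))
Function('x')(s) = Mul(Pow(Add(-1, s), -1), Add(-3, s)) (Function('x')(s) = Mul(Add(-3, s), Pow(Add(-1, s), -1)) = Mul(Pow(Add(-1, s), -1), Add(-3, s)))
Function('N')(f) = Add(-1, f) (Function('N')(f) = Add(f, Mul(Pow(Add(-1, 2), -1), Add(-3, 2))) = Add(f, Mul(Pow(1, -1), -1)) = Add(f, Mul(1, -1)) = Add(f, -1) = Add(-1, f))
Add(1, Mul(Function('N')(Function('Q')(-5)), 10)) = Add(1, Mul(Add(-1, Rational(2, 7)), 10)) = Add(1, Mul(Rational(-5, 7), 10)) = Add(1, Rational(-50, 7)) = Rational(-43, 7)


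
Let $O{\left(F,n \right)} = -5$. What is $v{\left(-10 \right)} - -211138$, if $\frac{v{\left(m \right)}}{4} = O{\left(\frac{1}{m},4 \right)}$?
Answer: $211118$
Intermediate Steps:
$v{\left(m \right)} = -20$ ($v{\left(m \right)} = 4 \left(-5\right) = -20$)
$v{\left(-10 \right)} - -211138 = -20 - -211138 = -20 + 211138 = 211118$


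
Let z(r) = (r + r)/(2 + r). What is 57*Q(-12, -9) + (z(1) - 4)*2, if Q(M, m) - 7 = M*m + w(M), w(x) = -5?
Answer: 18790/3 ≈ 6263.3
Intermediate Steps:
z(r) = 2*r/(2 + r) (z(r) = (2*r)/(2 + r) = 2*r/(2 + r))
Q(M, m) = 2 + M*m (Q(M, m) = 7 + (M*m - 5) = 7 + (-5 + M*m) = 2 + M*m)
57*Q(-12, -9) + (z(1) - 4)*2 = 57*(2 - 12*(-9)) + (2*1/(2 + 1) - 4)*2 = 57*(2 + 108) + (2*1/3 - 4)*2 = 57*110 + (2*1*(1/3) - 4)*2 = 6270 + (2/3 - 4)*2 = 6270 - 10/3*2 = 6270 - 20/3 = 18790/3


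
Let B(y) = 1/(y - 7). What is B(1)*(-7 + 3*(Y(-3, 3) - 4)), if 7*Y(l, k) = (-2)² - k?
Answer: 65/21 ≈ 3.0952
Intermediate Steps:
Y(l, k) = 4/7 - k/7 (Y(l, k) = ((-2)² - k)/7 = (4 - k)/7 = 4/7 - k/7)
B(y) = 1/(-7 + y)
B(1)*(-7 + 3*(Y(-3, 3) - 4)) = (-7 + 3*((4/7 - ⅐*3) - 4))/(-7 + 1) = (-7 + 3*((4/7 - 3/7) - 4))/(-6) = -(-7 + 3*(⅐ - 4))/6 = -(-7 + 3*(-27/7))/6 = -(-7 - 81/7)/6 = -⅙*(-130/7) = 65/21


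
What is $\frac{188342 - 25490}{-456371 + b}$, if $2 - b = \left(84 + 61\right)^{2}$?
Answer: $- \frac{81426}{238697} \approx -0.34113$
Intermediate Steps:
$b = -21023$ ($b = 2 - \left(84 + 61\right)^{2} = 2 - 145^{2} = 2 - 21025 = -21023$)
$\frac{188342 - 25490}{-456371 + b} = \frac{188342 - 25490}{-456371 - 21023} = \frac{162852}{-477394} = 162852 \left(- \frac{1}{477394}\right) = - \frac{81426}{238697}$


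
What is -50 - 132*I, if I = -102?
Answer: 13414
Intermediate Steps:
-50 - 132*I = -50 - 132*(-102) = -50 + 13464 = 13414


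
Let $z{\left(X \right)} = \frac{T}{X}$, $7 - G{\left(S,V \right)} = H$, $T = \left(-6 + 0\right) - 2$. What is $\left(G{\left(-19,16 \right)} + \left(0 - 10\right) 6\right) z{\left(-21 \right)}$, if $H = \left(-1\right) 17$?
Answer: $- \frac{96}{7} \approx -13.714$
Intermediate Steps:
$T = -8$ ($T = -6 + \left(-3 + 1\right) = -6 - 2 = -8$)
$H = -17$
$G{\left(S,V \right)} = 24$ ($G{\left(S,V \right)} = 7 - -17 = 7 + 17 = 24$)
$z{\left(X \right)} = - \frac{8}{X}$
$\left(G{\left(-19,16 \right)} + \left(0 - 10\right) 6\right) z{\left(-21 \right)} = \left(24 + \left(0 - 10\right) 6\right) \left(- \frac{8}{-21}\right) = \left(24 - 60\right) \left(\left(-8\right) \left(- \frac{1}{21}\right)\right) = \left(24 - 60\right) \frac{8}{21} = \left(-36\right) \frac{8}{21} = - \frac{96}{7}$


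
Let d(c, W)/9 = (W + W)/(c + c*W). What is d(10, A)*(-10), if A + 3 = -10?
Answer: -39/2 ≈ -19.500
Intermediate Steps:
A = -13 (A = -3 - 10 = -13)
d(c, W) = 18*W/(c + W*c) (d(c, W) = 9*((W + W)/(c + c*W)) = 9*((2*W)/(c + W*c)) = 9*(2*W/(c + W*c)) = 18*W/(c + W*c))
d(10, A)*(-10) = (18*(-13)/(10*(1 - 13)))*(-10) = (18*(-13)*(⅒)/(-12))*(-10) = (18*(-13)*(⅒)*(-1/12))*(-10) = (39/20)*(-10) = -39/2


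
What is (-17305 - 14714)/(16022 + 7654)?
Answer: -10673/7892 ≈ -1.3524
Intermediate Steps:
(-17305 - 14714)/(16022 + 7654) = -32019/23676 = -32019*1/23676 = -10673/7892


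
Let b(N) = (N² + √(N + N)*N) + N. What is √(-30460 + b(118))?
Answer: √(-16418 + 236*√59) ≈ 120.85*I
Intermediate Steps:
b(N) = N + N² + √2*N^(3/2) (b(N) = (N² + √(2*N)*N) + N = (N² + (√2*√N)*N) + N = (N² + √2*N^(3/2)) + N = N + N² + √2*N^(3/2))
√(-30460 + b(118)) = √(-30460 + (118 + 118² + √2*118^(3/2))) = √(-30460 + (118 + 13924 + √2*(118*√118))) = √(-30460 + (118 + 13924 + 236*√59)) = √(-30460 + (14042 + 236*√59)) = √(-16418 + 236*√59)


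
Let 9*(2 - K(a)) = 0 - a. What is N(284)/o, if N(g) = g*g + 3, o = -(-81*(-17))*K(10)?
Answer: -80659/4284 ≈ -18.828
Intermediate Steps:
K(a) = 2 + a/9 (K(a) = 2 - (0 - a)/9 = 2 - (-1)*a/9 = 2 + a/9)
o = -4284 (o = -(-81*(-17))*(2 + (⅑)*10) = -1377*(2 + 10/9) = -1377*28/9 = -1*4284 = -4284)
N(g) = 3 + g² (N(g) = g² + 3 = 3 + g²)
N(284)/o = (3 + 284²)/(-4284) = (3 + 80656)*(-1/4284) = 80659*(-1/4284) = -80659/4284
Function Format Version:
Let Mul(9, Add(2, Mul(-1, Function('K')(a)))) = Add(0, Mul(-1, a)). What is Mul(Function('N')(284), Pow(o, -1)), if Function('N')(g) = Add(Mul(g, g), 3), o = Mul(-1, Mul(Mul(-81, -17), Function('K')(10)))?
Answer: Rational(-80659, 4284) ≈ -18.828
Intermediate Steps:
Function('K')(a) = Add(2, Mul(Rational(1, 9), a)) (Function('K')(a) = Add(2, Mul(Rational(-1, 9), Add(0, Mul(-1, a)))) = Add(2, Mul(Rational(-1, 9), Mul(-1, a))) = Add(2, Mul(Rational(1, 9), a)))
o = -4284 (o = Mul(-1, Mul(Mul(-81, -17), Add(2, Mul(Rational(1, 9), 10)))) = Mul(-1, Mul(1377, Add(2, Rational(10, 9)))) = Mul(-1, Mul(1377, Rational(28, 9))) = Mul(-1, 4284) = -4284)
Function('N')(g) = Add(3, Pow(g, 2)) (Function('N')(g) = Add(Pow(g, 2), 3) = Add(3, Pow(g, 2)))
Mul(Function('N')(284), Pow(o, -1)) = Mul(Add(3, Pow(284, 2)), Pow(-4284, -1)) = Mul(Add(3, 80656), Rational(-1, 4284)) = Mul(80659, Rational(-1, 4284)) = Rational(-80659, 4284)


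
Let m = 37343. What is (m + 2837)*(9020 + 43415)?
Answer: 2106838300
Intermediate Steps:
(m + 2837)*(9020 + 43415) = (37343 + 2837)*(9020 + 43415) = 40180*52435 = 2106838300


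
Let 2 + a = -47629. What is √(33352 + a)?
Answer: I*√14279 ≈ 119.49*I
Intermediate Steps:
a = -47631 (a = -2 - 47629 = -47631)
√(33352 + a) = √(33352 - 47631) = √(-14279) = I*√14279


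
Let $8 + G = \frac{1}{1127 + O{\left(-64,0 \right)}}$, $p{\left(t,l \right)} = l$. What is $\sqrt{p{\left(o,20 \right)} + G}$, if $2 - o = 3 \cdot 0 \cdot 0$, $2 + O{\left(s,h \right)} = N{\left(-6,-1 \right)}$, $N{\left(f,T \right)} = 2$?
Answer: $\frac{5 \sqrt{12443}}{161} \approx 3.4642$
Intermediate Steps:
$O{\left(s,h \right)} = 0$ ($O{\left(s,h \right)} = -2 + 2 = 0$)
$o = 2$ ($o = 2 - 3 \cdot 0 \cdot 0 = 2 - 0 \cdot 0 = 2 - 0 = 2 + 0 = 2$)
$G = - \frac{9015}{1127}$ ($G = -8 + \frac{1}{1127 + 0} = -8 + \frac{1}{1127} = - \frac{9015}{1127} \approx -7.9991$)
$\sqrt{p{\left(o,20 \right)} + G} = \sqrt{20 - \frac{9015}{1127}} = \sqrt{\frac{13525}{1127}} = \frac{5 \sqrt{12443}}{161}$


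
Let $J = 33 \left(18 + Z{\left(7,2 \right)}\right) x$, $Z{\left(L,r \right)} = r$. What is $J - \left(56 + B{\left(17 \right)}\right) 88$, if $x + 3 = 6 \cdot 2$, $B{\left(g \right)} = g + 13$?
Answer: $-1628$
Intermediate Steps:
$B{\left(g \right)} = 13 + g$
$x = 9$ ($x = -3 + 6 \cdot 2 = -3 + 12 = 9$)
$J = 5940$ ($J = 33 \left(18 + 2\right) 9 = 33 \cdot 20 \cdot 9 = 33 \cdot 180 = 5940$)
$J - \left(56 + B{\left(17 \right)}\right) 88 = 5940 - \left(56 + \left(13 + 17\right)\right) 88 = 5940 - \left(56 + 30\right) 88 = 5940 - 86 \cdot 88 = 5940 - 7568 = -1628$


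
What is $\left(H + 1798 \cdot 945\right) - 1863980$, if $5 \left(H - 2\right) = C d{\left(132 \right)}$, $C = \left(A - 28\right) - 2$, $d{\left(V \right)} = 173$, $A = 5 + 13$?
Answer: $- \frac{826416}{5} \approx -1.6528 \cdot 10^{5}$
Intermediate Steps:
$A = 18$
$C = -12$ ($C = \left(18 - 28\right) - 2 = -10 - 2 = -12$)
$H = - \frac{2066}{5}$ ($H = 2 + \frac{\left(-12\right) 173}{5} = 2 + \frac{1}{5} \left(-2076\right) = 2 - \frac{2076}{5} = - \frac{2066}{5} \approx -413.2$)
$\left(H + 1798 \cdot 945\right) - 1863980 = \left(- \frac{2066}{5} + 1798 \cdot 945\right) - 1863980 = \left(- \frac{2066}{5} + 1699110\right) - 1863980 = \frac{8493484}{5} - 1863980 = - \frac{826416}{5}$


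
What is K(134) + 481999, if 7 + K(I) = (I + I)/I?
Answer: 481994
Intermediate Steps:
K(I) = -5 (K(I) = -7 + (I + I)/I = -7 + (2*I)/I = -7 + 2 = -5)
K(134) + 481999 = -5 + 481999 = 481994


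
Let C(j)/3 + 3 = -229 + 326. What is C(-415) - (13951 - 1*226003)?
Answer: 212334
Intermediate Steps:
C(j) = 282 (C(j) = -9 + 3*(-229 + 326) = -9 + 3*97 = -9 + 291 = 282)
C(-415) - (13951 - 1*226003) = 282 - (13951 - 1*226003) = 282 - (13951 - 226003) = 282 - 1*(-212052) = 282 + 212052 = 212334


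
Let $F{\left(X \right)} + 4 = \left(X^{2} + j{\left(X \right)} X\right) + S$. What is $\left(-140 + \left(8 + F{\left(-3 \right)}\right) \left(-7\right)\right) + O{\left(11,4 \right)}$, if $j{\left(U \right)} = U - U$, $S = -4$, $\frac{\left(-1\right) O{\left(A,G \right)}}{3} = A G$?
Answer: $-335$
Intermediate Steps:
$O{\left(A,G \right)} = - 3 A G$
$j{\left(U \right)} = 0$
$F{\left(X \right)} = -8 + X^{2}$ ($F{\left(X \right)} = -4 + \left(\left(X^{2} + 0 X\right) - 4\right) = -4 + \left(\left(X^{2} + 0\right) - 4\right) = -4 + \left(X^{2} - 4\right) = -4 + \left(-4 + X^{2}\right) = -8 + X^{2}$)
$\left(-140 + \left(8 + F{\left(-3 \right)}\right) \left(-7\right)\right) + O{\left(11,4 \right)} = \left(-140 + \left(8 - \left(8 - \left(-3\right)^{2}\right)\right) \left(-7\right)\right) - 33 \cdot 4 = \left(-140 + \left(8 + \left(-8 + 9\right)\right) \left(-7\right)\right) - 132 = \left(-140 + \left(8 + 1\right) \left(-7\right)\right) - 132 = \left(-140 + 9 \left(-7\right)\right) - 132 = \left(-140 - 63\right) - 132 = -203 - 132 = -335$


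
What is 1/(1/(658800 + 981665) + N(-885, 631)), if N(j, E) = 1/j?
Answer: -290362305/327916 ≈ -885.48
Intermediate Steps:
1/(1/(658800 + 981665) + N(-885, 631)) = 1/(1/(658800 + 981665) + 1/(-885)) = 1/(1/1640465 - 1/885) = 1/(-327916/290362305) = -290362305/327916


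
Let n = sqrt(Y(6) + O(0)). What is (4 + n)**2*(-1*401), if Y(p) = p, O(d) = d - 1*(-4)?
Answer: -10426 - 3208*sqrt(10) ≈ -20571.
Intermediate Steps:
O(d) = 4 + d (O(d) = d + 4 = 4 + d)
n = sqrt(10) (n = sqrt(6 + (4 + 0)) = sqrt(6 + 4) = sqrt(10) ≈ 3.1623)
(4 + n)**2*(-1*401) = (4 + sqrt(10))**2*(-1*401) = (4 + sqrt(10))**2*(-401) = -401*(4 + sqrt(10))**2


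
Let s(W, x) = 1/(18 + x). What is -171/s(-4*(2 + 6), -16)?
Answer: -342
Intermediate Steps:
-171/s(-4*(2 + 6), -16) = -171/(1/(18 - 16)) = -171/(1/2) = -171/½ = -171*2 = -342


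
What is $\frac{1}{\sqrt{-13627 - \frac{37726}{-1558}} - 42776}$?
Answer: $- \frac{16661252}{712707013837} - \frac{i \sqrt{8254728030}}{1425414027674} \approx -2.3377 \cdot 10^{-5} - 6.374 \cdot 10^{-8} i$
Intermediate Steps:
$\frac{1}{\sqrt{-13627 - \frac{37726}{-1558}} - 42776} = \frac{1}{\sqrt{-13627 - - \frac{18863}{779}} - 42776} = \frac{1}{\sqrt{-13627 + \frac{18863}{779}} - 42776} = \frac{1}{\sqrt{- \frac{10596570}{779}} - 42776} = \frac{1}{\frac{i \sqrt{8254728030}}{779} - 42776} = \frac{1}{-42776 + \frac{i \sqrt{8254728030}}{779}}$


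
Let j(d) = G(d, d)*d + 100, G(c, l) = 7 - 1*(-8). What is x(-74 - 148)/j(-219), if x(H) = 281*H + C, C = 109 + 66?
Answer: 62207/3185 ≈ 19.531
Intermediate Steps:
G(c, l) = 15 (G(c, l) = 7 + 8 = 15)
j(d) = 100 + 15*d (j(d) = 15*d + 100 = 100 + 15*d)
C = 175
x(H) = 175 + 281*H (x(H) = 281*H + 175 = 175 + 281*H)
x(-74 - 148)/j(-219) = (175 + 281*(-74 - 148))/(100 + 15*(-219)) = (175 + 281*(-222))/(100 - 3285) = (175 - 62382)/(-3185) = -62207*(-1/3185) = 62207/3185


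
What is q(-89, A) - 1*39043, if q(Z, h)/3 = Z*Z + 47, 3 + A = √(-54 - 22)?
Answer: -15139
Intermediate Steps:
A = -3 + 2*I*√19 (A = -3 + √(-54 - 22) = -3 + √(-76) = -3 + 2*I*√19 ≈ -3.0 + 8.7178*I)
q(Z, h) = 141 + 3*Z² (q(Z, h) = 3*(Z*Z + 47) = 3*(Z² + 47) = 3*(47 + Z²) = 141 + 3*Z²)
q(-89, A) - 1*39043 = (141 + 3*(-89)²) - 1*39043 = (141 + 3*7921) - 39043 = (141 + 23763) - 39043 = 23904 - 39043 = -15139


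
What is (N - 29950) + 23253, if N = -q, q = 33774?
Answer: -40471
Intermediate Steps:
N = -33774 (N = -1*33774 = -33774)
(N - 29950) + 23253 = (-33774 - 29950) + 23253 = -63724 + 23253 = -40471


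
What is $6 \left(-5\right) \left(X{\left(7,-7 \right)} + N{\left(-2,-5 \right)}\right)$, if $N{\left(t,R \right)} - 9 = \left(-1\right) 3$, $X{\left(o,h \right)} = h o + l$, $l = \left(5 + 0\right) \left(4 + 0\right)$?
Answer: $690$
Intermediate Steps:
$l = 20$ ($l = 5 \cdot 4 = 20$)
$X{\left(o,h \right)} = 20 + h o$ ($X{\left(o,h \right)} = h o + 20 = 20 + h o$)
$N{\left(t,R \right)} = 6$ ($N{\left(t,R \right)} = 9 - 3 = 6$)
$6 \left(-5\right) \left(X{\left(7,-7 \right)} + N{\left(-2,-5 \right)}\right) = 6 \left(-5\right) \left(\left(20 - 49\right) + 6\right) = - 30 \left(\left(20 - 49\right) + 6\right) = - 30 \left(-29 + 6\right) = \left(-30\right) \left(-23\right) = 690$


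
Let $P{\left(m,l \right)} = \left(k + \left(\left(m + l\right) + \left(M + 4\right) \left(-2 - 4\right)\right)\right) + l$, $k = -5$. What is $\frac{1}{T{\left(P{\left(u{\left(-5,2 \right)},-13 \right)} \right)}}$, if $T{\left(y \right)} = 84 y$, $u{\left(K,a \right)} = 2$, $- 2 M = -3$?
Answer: $- \frac{1}{5208} \approx -0.00019201$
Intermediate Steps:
$M = \frac{3}{2}$ ($M = \left(- \frac{1}{2}\right) \left(-3\right) = \frac{3}{2} \approx 1.5$)
$P{\left(m,l \right)} = -38 + m + 2 l$ ($P{\left(m,l \right)} = \left(-5 + \left(\left(m + l\right) + \left(\frac{3}{2} + 4\right) \left(-2 - 4\right)\right)\right) + l = \left(-5 + \left(\left(l + m\right) + \frac{11}{2} \left(-6\right)\right)\right) + l = \left(-5 - \left(33 - l - m\right)\right) + l = \left(-5 + \left(-33 + l + m\right)\right) + l = \left(-38 + l + m\right) + l = -38 + m + 2 l$)
$\frac{1}{T{\left(P{\left(u{\left(-5,2 \right)},-13 \right)} \right)}} = \frac{1}{84 \left(-38 + 2 + 2 \left(-13\right)\right)} = \frac{1}{84 \left(-38 + 2 - 26\right)} = \frac{1}{84 \left(-62\right)} = \frac{1}{-5208} = - \frac{1}{5208}$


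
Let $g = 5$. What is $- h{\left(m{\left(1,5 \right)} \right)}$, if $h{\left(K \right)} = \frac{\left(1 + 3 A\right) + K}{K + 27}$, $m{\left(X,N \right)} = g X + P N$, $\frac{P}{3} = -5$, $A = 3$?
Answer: $- \frac{60}{43} \approx -1.3953$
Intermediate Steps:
$P = -15$ ($P = 3 \left(-5\right) = -15$)
$m{\left(X,N \right)} = - 15 N + 5 X$ ($m{\left(X,N \right)} = 5 X - 15 N = - 15 N + 5 X$)
$h{\left(K \right)} = \frac{10 + K}{27 + K}$ ($h{\left(K \right)} = \frac{\left(1 + 3 \cdot 3\right) + K}{K + 27} = \frac{\left(1 + 9\right) + K}{27 + K} = \frac{10 + K}{27 + K}$)
$- h{\left(m{\left(1,5 \right)} \right)} = - \frac{10 + \left(\left(-15\right) 5 + 5 \cdot 1\right)}{27 + \left(\left(-15\right) 5 + 5 \cdot 1\right)} = - \frac{10 + \left(-75 + 5\right)}{27 + \left(-75 + 5\right)} = - \frac{10 - 70}{27 - 70} = - \frac{-60}{-43} = - \frac{\left(-1\right) \left(-60\right)}{43} = \left(-1\right) \frac{60}{43} = - \frac{60}{43}$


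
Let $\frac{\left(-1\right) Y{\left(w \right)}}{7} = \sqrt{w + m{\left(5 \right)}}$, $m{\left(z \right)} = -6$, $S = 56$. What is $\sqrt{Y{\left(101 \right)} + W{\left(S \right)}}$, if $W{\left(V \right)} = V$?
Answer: $\sqrt{56 - 7 \sqrt{95}} \approx 3.4968 i$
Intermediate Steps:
$Y{\left(w \right)} = - 7 \sqrt{-6 + w}$ ($Y{\left(w \right)} = - 7 \sqrt{w - 6} = - 7 \sqrt{-6 + w}$)
$\sqrt{Y{\left(101 \right)} + W{\left(S \right)}} = \sqrt{- 7 \sqrt{-6 + 101} + 56} = \sqrt{- 7 \sqrt{95} + 56} = \sqrt{56 - 7 \sqrt{95}}$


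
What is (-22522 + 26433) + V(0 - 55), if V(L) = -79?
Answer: 3832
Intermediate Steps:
(-22522 + 26433) + V(0 - 55) = (-22522 + 26433) - 79 = 3911 - 79 = 3832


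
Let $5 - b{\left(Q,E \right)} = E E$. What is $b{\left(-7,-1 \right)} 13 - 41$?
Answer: $11$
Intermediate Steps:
$b{\left(Q,E \right)} = 5 - E^{2}$ ($b{\left(Q,E \right)} = 5 - E E = 5 - E^{2}$)
$b{\left(-7,-1 \right)} 13 - 41 = \left(5 - \left(-1\right)^{2}\right) 13 - 41 = \left(5 - 1\right) 13 - 41 = 4 \cdot 13 - 41 = 52 - 41 = 11$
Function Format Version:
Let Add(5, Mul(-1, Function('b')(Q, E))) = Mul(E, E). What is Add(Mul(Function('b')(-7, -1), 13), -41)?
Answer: 11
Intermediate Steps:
Function('b')(Q, E) = Add(5, Mul(-1, Pow(E, 2))) (Function('b')(Q, E) = Add(5, Mul(-1, Mul(E, E))) = Add(5, Mul(-1, Pow(E, 2))))
Add(Mul(Function('b')(-7, -1), 13), -41) = Add(Mul(Add(5, Mul(-1, Pow(-1, 2))), 13), -41) = Add(Mul(Add(5, Mul(-1, 1)), 13), -41) = Add(Mul(Add(5, -1), 13), -41) = Add(Mul(4, 13), -41) = Add(52, -41) = 11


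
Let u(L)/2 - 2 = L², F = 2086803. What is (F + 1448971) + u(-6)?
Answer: 3535850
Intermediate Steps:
u(L) = 4 + 2*L²
(F + 1448971) + u(-6) = (2086803 + 1448971) + (4 + 2*(-6)²) = 3535774 + (4 + 2*36) = 3535774 + (4 + 72) = 3535774 + 76 = 3535850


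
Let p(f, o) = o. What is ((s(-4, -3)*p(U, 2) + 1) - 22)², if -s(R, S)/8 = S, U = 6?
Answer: 729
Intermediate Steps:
s(R, S) = -8*S
((s(-4, -3)*p(U, 2) + 1) - 22)² = ((-8*(-3)*2 + 1) - 22)² = ((24*2 + 1) - 22)² = ((48 + 1) - 22)² = (49 - 22)² = 27² = 729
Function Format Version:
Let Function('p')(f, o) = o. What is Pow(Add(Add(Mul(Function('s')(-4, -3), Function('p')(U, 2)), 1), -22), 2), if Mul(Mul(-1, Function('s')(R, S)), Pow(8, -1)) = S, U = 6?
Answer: 729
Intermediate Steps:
Function('s')(R, S) = Mul(-8, S)
Pow(Add(Add(Mul(Function('s')(-4, -3), Function('p')(U, 2)), 1), -22), 2) = Pow(Add(Add(Mul(Mul(-8, -3), 2), 1), -22), 2) = Pow(Add(Add(Mul(24, 2), 1), -22), 2) = Pow(Add(Add(48, 1), -22), 2) = Pow(Add(49, -22), 2) = Pow(27, 2) = 729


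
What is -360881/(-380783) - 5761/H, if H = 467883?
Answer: 12819722620/13704760953 ≈ 0.93542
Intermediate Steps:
-360881/(-380783) - 5761/H = -360881/(-380783) - 5761/467883 = -360881*(-1/380783) - 5761*1/467883 = 360881/380783 - 5761/467883 = 12819722620/13704760953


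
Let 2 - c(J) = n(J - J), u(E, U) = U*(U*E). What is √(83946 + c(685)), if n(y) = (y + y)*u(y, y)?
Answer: 2*√20987 ≈ 289.74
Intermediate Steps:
u(E, U) = E*U² (u(E, U) = U*(E*U) = E*U²)
n(y) = 2*y⁴ (n(y) = (y + y)*(y*y²) = (2*y)*y³ = 2*y⁴)
c(J) = 2 (c(J) = 2 - 2*(J - J)⁴ = 2 - 2*0⁴ = 2 - 2*0 = 2 - 1*0 = 2 + 0 = 2)
√(83946 + c(685)) = √(83946 + 2) = √83948 = 2*√20987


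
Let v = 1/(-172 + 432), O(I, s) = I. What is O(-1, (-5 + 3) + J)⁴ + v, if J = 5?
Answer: 261/260 ≈ 1.0038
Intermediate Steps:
v = 1/260 ≈ 0.0038462
O(-1, (-5 + 3) + J)⁴ + v = (-1)⁴ + 1/260 = 1 + 1/260 = 261/260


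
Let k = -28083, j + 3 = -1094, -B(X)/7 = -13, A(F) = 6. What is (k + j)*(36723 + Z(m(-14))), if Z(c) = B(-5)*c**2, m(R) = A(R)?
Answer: -1167170820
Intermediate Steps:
B(X) = 91 (B(X) = -7*(-13) = 91)
j = -1097 (j = -3 - 1094 = -1097)
m(R) = 6
Z(c) = 91*c**2
(k + j)*(36723 + Z(m(-14))) = (-28083 - 1097)*(36723 + 91*6**2) = -29180*(36723 + 91*36) = -29180*(36723 + 3276) = -29180*39999 = -1167170820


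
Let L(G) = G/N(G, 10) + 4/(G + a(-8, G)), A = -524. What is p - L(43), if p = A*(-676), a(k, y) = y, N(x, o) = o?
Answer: 152314451/430 ≈ 3.5422e+5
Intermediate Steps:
L(G) = 2/G + G/10 (L(G) = G/10 + 4/(G + G) = G*(1/10) + 4/((2*G)) = G/10 + 4*(1/(2*G)) = G/10 + 2/G = 2/G + G/10)
p = 354224 (p = -524*(-676) = 354224)
p - L(43) = 354224 - (2/43 + (1/10)*43) = 354224 - (2*(1/43) + 43/10) = 354224 - (2/43 + 43/10) = 354224 - 1*1869/430 = 354224 - 1869/430 = 152314451/430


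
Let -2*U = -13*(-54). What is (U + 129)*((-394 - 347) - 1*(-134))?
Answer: 134754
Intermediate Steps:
U = -351 (U = -(-13)*(-54)/2 = -½*702 = -351)
(U + 129)*((-394 - 347) - 1*(-134)) = (-351 + 129)*((-394 - 347) - 1*(-134)) = -222*(-741 + 134) = -222*(-607) = 134754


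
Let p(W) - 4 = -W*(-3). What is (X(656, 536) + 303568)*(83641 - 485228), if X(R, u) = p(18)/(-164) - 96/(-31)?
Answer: -309895382727623/2542 ≈ -1.2191e+11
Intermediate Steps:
p(W) = 4 + 3*W (p(W) = 4 - W*(-3) = 4 + 3*W)
X(R, u) = 6973/2542 (X(R, u) = (4 + 3*18)/(-164) - 96/(-31) = (4 + 54)*(-1/164) - 96*(-1/31) = 58*(-1/164) + 96/31 = -29/82 + 96/31 = 6973/2542)
(X(656, 536) + 303568)*(83641 - 485228) = (6973/2542 + 303568)*(83641 - 485228) = (771676829/2542)*(-401587) = -309895382727623/2542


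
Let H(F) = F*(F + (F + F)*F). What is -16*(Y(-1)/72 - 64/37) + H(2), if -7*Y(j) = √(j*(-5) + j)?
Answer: 111280/2331 ≈ 47.739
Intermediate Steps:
Y(j) = -2*√(-j)/7 (Y(j) = -√(j*(-5) + j)/7 = -√(-5*j + j)/7 = -2*√(-j)/7)
H(F) = F*(F + 2*F²) (H(F) = F*(F + (2*F)*F) = F*(F + 2*F²))
-16*(Y(-1)/72 - 64/37) + H(2) = -16*(-2*√1/7/72 - 64/37) + 2²*(1 + 2*2) = -16*(-2*√1/7*(1/72) - 64*1/37) + 4*(1 + 4) = -16*(-2/7*1*(1/72) - 64/37) + 4*5 = -16*(-2/7*1/72 - 64/37) + 20 = -16*(-1/252 - 64/37) + 20 = -16*(-16165/9324) + 20 = 64660/2331 + 20 = 111280/2331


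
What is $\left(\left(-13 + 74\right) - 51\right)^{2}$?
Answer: $100$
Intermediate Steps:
$\left(\left(-13 + 74\right) - 51\right)^{2} = \left(61 - 51\right)^{2} = 10^{2} = 100$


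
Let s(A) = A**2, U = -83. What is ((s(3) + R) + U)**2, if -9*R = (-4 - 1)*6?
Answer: 44944/9 ≈ 4993.8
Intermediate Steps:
R = 10/3 (R = -(-4 - 1)*6/9 = -(-5)*6/9 = -1/9*(-30) = 10/3 ≈ 3.3333)
((s(3) + R) + U)**2 = ((3**2 + 10/3) - 83)**2 = ((9 + 10/3) - 83)**2 = (37/3 - 83)**2 = (-212/3)**2 = 44944/9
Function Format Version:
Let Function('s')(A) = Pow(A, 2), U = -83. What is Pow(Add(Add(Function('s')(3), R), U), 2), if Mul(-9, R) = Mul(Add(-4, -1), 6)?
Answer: Rational(44944, 9) ≈ 4993.8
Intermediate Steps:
R = Rational(10, 3) (R = Mul(Rational(-1, 9), Mul(Add(-4, -1), 6)) = Mul(Rational(-1, 9), Mul(-5, 6)) = Mul(Rational(-1, 9), -30) = Rational(10, 3) ≈ 3.3333)
Pow(Add(Add(Function('s')(3), R), U), 2) = Pow(Add(Add(Pow(3, 2), Rational(10, 3)), -83), 2) = Pow(Add(Add(9, Rational(10, 3)), -83), 2) = Pow(Add(Rational(37, 3), -83), 2) = Pow(Rational(-212, 3), 2) = Rational(44944, 9)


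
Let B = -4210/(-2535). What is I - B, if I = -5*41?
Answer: -104777/507 ≈ -206.66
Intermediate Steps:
I = -205
B = 842/507 (B = -4210*(-1/2535) = 842/507 ≈ 1.6607)
I - B = -205 - 1*842/507 = -205 - 842/507 = -104777/507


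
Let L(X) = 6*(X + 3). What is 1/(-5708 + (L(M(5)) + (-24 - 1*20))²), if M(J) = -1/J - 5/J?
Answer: -25/115144 ≈ -0.00021712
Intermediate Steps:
M(J) = -6/J
L(X) = 18 + 6*X (L(X) = 6*(3 + X) = 18 + 6*X)
1/(-5708 + (L(M(5)) + (-24 - 1*20))²) = 1/(-5708 + ((18 + 6*(-6/5)) + (-24 - 1*20))²) = 1/(-5708 + ((18 + 6*(-6*⅕)) + (-24 - 20))²) = 1/(-5708 + ((18 + 6*(-6/5)) - 44)²) = 1/(-5708 + ((18 - 36/5) - 44)²) = 1/(-5708 + (54/5 - 44)²) = 1/(-5708 + (-166/5)²) = 1/(-5708 + 27556/25) = 1/(-115144/25) = -25/115144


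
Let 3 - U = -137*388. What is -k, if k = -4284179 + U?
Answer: 4231020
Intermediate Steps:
U = 53159 (U = 3 - (-137)*388 = 3 - 1*(-53156) = 3 + 53156 = 53159)
k = -4231020 (k = -4284179 + 53159 = -4231020)
-k = -1*(-4231020) = 4231020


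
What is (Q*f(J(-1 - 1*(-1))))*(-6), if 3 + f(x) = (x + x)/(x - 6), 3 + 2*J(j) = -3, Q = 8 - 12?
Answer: -56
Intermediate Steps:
Q = -4
J(j) = -3 (J(j) = -3/2 + (½)*(-3) = -3/2 - 3/2 = -3)
f(x) = -3 + 2*x/(-6 + x) (f(x) = -3 + (x + x)/(x - 6) = -3 + (2*x)/(-6 + x) = -3 + 2*x/(-6 + x))
(Q*f(J(-1 - 1*(-1))))*(-6) = -4*(18 - 1*(-3))/(-6 - 3)*(-6) = -4*(18 + 3)/(-9)*(-6) = -(-4)*21/9*(-6) = -4*(-7/3)*(-6) = (28/3)*(-6) = -56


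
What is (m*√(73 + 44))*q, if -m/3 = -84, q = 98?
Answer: 74088*√13 ≈ 2.6713e+5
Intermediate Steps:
m = 252 (m = -3*(-84) = 252)
(m*√(73 + 44))*q = (252*√(73 + 44))*98 = (252*√117)*98 = (252*(3*√13))*98 = (756*√13)*98 = 74088*√13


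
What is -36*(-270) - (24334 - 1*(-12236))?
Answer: -26850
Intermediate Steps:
-36*(-270) - (24334 - 1*(-12236)) = 9720 - (24334 + 12236) = 9720 - 1*36570 = 9720 - 36570 = -26850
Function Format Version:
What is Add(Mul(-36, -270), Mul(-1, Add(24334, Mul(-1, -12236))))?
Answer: -26850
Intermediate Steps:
Add(Mul(-36, -270), Mul(-1, Add(24334, Mul(-1, -12236)))) = Add(9720, Mul(-1, Add(24334, 12236))) = Add(9720, Mul(-1, 36570)) = Add(9720, -36570) = -26850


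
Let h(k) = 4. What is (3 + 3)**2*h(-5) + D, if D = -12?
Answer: 132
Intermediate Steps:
(3 + 3)**2*h(-5) + D = (3 + 3)**2*4 - 12 = 6**2*4 - 12 = 36*4 - 12 = 144 - 12 = 132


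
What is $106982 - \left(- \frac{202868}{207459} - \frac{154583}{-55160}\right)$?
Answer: $\frac{24984103096987}{233539560} \approx 1.0698 \cdot 10^{5}$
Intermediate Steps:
$106982 - \left(- \frac{202868}{207459} - \frac{154583}{-55160}\right) = 106982 - \left(\left(-202868\right) \frac{1}{207459} - - \frac{154583}{55160}\right) = 106982 - \left(- \frac{202868}{207459} + \frac{154583}{55160}\right) = 106982 - \frac{426110933}{233539560} = \frac{24984103096987}{233539560}$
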